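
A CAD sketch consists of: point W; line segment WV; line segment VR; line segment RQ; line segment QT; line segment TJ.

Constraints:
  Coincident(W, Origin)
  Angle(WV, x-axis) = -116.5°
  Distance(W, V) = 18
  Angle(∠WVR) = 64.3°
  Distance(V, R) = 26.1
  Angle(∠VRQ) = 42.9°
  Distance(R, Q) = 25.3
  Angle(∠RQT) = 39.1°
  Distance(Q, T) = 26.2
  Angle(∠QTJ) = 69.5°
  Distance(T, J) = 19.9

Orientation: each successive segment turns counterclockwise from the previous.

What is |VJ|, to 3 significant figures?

28.7

W is at the origin; WV runs at -116.5° with length 18.0, so V = (-8.03, -16.1). ∠WVR = 64.3° gives VR at -0.800° from the x-axis; with |VR| = 26.1, R = (18.1, -16.5). ∠VRQ = 42.9° gives RQ at 136° from the x-axis; with |RQ| = 25.3, Q = (-0.225, 1.01). ∠RQT = 39.1° gives QT at -82.8° from the x-axis; with |QT| = 26.2, T = (3.06, -25.0). ∠QTJ = 69.5° gives TJ at 27.7° from the x-axis; with |TJ| = 19.9, J = (20.7, -15.7). Then |VJ| = |J − V| = 28.7.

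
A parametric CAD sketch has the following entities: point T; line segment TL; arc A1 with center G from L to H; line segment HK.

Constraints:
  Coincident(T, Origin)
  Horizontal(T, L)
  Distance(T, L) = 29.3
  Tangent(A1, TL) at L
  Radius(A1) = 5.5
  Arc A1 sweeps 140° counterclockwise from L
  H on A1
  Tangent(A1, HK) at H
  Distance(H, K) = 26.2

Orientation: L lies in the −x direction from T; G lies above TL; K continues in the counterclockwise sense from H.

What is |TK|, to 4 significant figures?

52.97

T is at the origin; TL is horizontal with |TL| = 29.3 and L on the −x side, so L = (-29.30, 0.000). Tangency of A1 to TL means the radius GL is perpendicular to TL, so G = L + (0, 5.5) = (-29.30, 5.500). On A1, L sits at bearing -90° from G; a 140° counterclockwise sweep puts H at bearing 50°, so H = G + 5.5·(cos 50°, sin 50°) = (-25.76, 9.713). Tangency of A1 to HK means the radius GH is perpendicular to HK, so HK runs along (−sin 50°, cos 50°); with |HK| = 26.2, K = (-45.84, 26.55). Then |TK| = |K − T| = 52.97.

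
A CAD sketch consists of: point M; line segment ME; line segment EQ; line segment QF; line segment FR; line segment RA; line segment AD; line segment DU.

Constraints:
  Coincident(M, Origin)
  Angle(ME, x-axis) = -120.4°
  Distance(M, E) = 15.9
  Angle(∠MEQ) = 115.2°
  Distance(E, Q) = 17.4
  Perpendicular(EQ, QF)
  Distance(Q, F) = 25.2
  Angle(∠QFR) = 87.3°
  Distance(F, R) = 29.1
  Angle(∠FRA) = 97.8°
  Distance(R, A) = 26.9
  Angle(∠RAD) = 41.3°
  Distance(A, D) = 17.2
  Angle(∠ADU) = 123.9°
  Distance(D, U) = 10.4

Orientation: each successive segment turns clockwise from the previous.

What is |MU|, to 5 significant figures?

5.8594

M is at the origin; ME runs at -120.4° with length 15.9, so E = (-8.0459, -13.714). ∠MEQ = 115.2° gives EQ at 174.80° from the x-axis; with |EQ| = 17.4, Q = (-25.374, -12.137). The perpendicularity gives QF at right angles to EQ, so QF runs at 84.800°; with |QF| = 25.2, F = (-23.090, 12.959). ∠QFR = 87.3° gives FR at -7.9000° from the x-axis; with |FR| = 29.1, R = (5.7334, 8.9597). ∠FRA = 97.8° gives RA at -90.100° from the x-axis; with |RA| = 26.9, A = (5.6865, -17.940). ∠RAD = 41.3° gives AD at 131.20° from the x-axis; with |AD| = 17.2, D = (-5.6430, -4.9987). ∠ADU = 123.9° gives DU at 75.100° from the x-axis; with |DU| = 10.4, U = (-2.9688, 5.0516). Then |MU| = |U − M| = 5.8594.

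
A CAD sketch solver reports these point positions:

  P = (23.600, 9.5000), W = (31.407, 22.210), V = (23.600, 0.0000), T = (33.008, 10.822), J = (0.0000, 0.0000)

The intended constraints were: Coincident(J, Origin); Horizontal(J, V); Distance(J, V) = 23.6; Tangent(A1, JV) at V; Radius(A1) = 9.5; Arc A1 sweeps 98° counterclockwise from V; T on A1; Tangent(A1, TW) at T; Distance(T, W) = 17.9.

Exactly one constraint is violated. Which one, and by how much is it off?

Distance(T, W) = 17.9 — off by 6.40.

J = (0.00, 0.00) ✓; J.y = 0.00, V.y = 0.00 ✓; |JV| = 23.60 ✓; ∠(PV, VJ) = 90.00° ✓; |PV| = 9.500 ✓; bearing(P→T) − bearing(P→V) = 98.00° ✓; |PT| = 9.500 ✓; ∠(PT, TW) = 90.00° ✓; |TW| = 11.50 ✗.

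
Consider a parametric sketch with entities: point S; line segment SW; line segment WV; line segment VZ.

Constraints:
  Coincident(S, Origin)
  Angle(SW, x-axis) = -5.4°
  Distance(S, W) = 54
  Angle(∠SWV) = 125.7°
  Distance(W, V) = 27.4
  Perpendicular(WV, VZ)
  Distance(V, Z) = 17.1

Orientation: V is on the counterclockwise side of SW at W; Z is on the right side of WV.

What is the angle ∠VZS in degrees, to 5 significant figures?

44.024°

∠SWV = 125.7°, so WV runs at -5.4° + (180° − 125.7°) = 48.900° from the x-axis; with |WV| = 27.4, V = W + 27.4·(cos 48.900°, sin 48.900°) = (71.772, 15.566). WV is perpendicular to VZ; with |VZ| = 17.1 on the right of WV, Z = V + 17.1·(0.75356, -0.65738) = (84.658, 4.3247). Then cos ∠VZS = ZV·ZS / (|ZV||ZS|), giving 44.024°.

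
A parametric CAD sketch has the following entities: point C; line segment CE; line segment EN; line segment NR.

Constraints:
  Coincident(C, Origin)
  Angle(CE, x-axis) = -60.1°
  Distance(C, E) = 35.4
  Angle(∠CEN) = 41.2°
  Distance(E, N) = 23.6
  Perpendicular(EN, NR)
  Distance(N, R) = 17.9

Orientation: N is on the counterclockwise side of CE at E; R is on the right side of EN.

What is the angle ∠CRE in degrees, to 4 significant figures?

57.03°

C is at the origin; CE runs at -60.1° with length 35.4, so E = 35.4·(cos -60.1°, sin -60.1°) = (17.65, -30.69). ∠CEN = 41.2°, so EN runs at -60.1° + (180° − 41.2°) = 78.70° from the x-axis; with |EN| = 23.6, N = E + 23.6·(cos 78.70°, sin 78.70°) = (22.27, -7.546). EN ⟂ NR; with |NR| = 17.9 on the right of EN, R = N + 17.9·(0.9806, -0.1959) = (39.82, -11.05). Then cos ∠CRE = RC·RE / (|RC||RE|), giving 57.03°.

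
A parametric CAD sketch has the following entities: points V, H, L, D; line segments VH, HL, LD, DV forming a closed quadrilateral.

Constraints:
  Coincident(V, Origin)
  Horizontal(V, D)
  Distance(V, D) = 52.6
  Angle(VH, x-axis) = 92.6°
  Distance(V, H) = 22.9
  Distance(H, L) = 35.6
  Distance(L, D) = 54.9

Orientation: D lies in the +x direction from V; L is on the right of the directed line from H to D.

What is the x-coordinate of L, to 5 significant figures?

-0.80543

Checks: |HL| = 35.60 ✓; |LD| = 54.90 ✓.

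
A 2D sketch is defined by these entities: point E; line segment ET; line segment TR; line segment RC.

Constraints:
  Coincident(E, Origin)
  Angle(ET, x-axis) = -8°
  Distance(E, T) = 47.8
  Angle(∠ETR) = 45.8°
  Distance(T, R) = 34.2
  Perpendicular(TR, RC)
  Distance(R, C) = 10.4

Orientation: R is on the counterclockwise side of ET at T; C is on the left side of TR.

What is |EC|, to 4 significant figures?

23.88

E is at the origin; ET runs at -8.0° with length 47.8, so T = 47.8·(cos -8.0°, sin -8.0°) = (47.33, -6.652). ∠ETR = 45.8°, so TR runs at -8.0° + (180° − 45.8°) = 126.2° from the x-axis; with |TR| = 34.2, R = T + 34.2·(cos 126.2°, sin 126.2°) = (27.14, 20.95). TR ⟂ RC; with |RC| = 10.4 on the left of TR, C = R + 10.4·(-0.8070, -0.5906) = (18.74, 14.80). Then |EC| = |C − E| = 23.88.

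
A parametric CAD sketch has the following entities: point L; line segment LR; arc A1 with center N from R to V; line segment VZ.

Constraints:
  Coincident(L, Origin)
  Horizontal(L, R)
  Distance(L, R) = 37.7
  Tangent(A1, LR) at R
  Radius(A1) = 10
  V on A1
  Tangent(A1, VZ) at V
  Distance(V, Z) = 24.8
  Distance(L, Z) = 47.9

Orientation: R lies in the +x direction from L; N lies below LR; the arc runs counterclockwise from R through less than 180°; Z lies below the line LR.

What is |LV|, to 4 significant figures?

30.10

Checks: |NV| = 10.00 ✓; ∠(NV, VZ) = 90.00° ✓; |VZ| = 24.80 ✓; |LZ| = 47.90 ✓.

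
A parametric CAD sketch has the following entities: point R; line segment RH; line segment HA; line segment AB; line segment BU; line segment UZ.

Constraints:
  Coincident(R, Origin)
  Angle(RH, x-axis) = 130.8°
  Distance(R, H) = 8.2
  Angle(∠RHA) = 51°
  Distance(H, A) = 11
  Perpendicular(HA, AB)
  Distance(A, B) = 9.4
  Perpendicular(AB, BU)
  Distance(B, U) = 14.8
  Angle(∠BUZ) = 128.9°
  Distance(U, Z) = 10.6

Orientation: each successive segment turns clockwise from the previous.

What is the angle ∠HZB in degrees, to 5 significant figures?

27.310°

R is at the origin; RH runs at 130.8° with length 8.2, so H = (-5.3580, 6.2074). ∠RHA = 51.0° gives HA at 1.8000° from the x-axis; with |HA| = 11.0, A = (5.6365, 6.5529). HA ⟂ AB, so AB runs at -88.200°; with |AB| = 9.4, B = (5.9318, -2.8425). AB is perpendicular to BU, so BU runs at -178.20°; with |BU| = 14.8, U = (-8.8609, -3.3074). ∠BUZ = 128.9° gives UZ at 130.70° from the x-axis; with |UZ| = 10.6, Z = (-15.773, 4.7289). Then cos ∠HZB = ZH·ZB / (|ZH||ZB|), giving 27.310°.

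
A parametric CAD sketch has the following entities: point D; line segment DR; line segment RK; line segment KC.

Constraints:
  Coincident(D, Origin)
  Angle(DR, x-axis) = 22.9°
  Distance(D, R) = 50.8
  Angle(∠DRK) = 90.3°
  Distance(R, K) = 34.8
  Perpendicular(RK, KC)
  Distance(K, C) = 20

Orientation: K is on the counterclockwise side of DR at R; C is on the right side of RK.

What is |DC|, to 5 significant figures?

79.007

D is at the origin; DR runs at 22.9° with length 50.8, so R = 50.8·(cos 22.9°, sin 22.9°) = (46.796, 19.767). ∠DRK = 90.3°, so RK runs at 22.9° + (180° − 90.3°) = 112.60° from the x-axis; with |RK| = 34.8, K = R + 34.8·(cos 112.60°, sin 112.60°) = (33.423, 51.895). The perpendicularity gives KC at right angles to RK; with |KC| = 20.0 on the right of RK, C = K + 20.0·(0.92321, 0.38430) = (51.887, 59.581). Then |DC| = |C − D| = 79.007.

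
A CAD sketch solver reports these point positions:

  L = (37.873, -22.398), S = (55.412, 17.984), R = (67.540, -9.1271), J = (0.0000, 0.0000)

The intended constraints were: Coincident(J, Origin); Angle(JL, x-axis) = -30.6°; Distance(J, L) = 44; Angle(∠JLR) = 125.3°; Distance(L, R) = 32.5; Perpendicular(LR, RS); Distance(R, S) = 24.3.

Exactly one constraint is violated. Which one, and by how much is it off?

Distance(R, S) = 24.3 — off by 5.40.

J = (0.00, 0.00) ✓; JL at -30.60° ✓; |JL| = 44.00 ✓; ∠JLR = 125.3° ✓; |LR| = 32.50 ✓; ∠(LR, RS) = 90.00° ✓; |RS| = 29.70 ✗.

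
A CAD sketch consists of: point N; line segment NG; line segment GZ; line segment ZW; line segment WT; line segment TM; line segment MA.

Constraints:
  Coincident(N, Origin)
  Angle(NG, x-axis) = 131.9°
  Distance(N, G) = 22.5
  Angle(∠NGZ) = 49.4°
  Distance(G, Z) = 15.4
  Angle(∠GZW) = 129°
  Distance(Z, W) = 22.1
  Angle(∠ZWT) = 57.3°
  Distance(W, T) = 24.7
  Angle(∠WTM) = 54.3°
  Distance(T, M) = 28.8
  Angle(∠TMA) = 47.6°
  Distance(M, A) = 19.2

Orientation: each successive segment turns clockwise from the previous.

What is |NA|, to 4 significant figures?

11.02

N is at the origin; NG runs at 131.9° with length 22.5, so G = (-15.03, 16.75). ∠NGZ = 49.4° gives GZ at 1.300° from the x-axis; with |GZ| = 15.4, Z = (0.3698, 17.10). ∠GZW = 129.0° gives ZW at -49.70° from the x-axis; with |ZW| = 22.1, W = (14.66, 0.2414). ∠ZWT = 57.3° gives WT at -172.4° from the x-axis; with |WT| = 24.7, T = (-9.819, -3.025). ∠WTM = 54.3° gives TM at 61.90° from the x-axis; with |TM| = 28.8, M = (3.746, 22.38). ∠TMA = 47.6° gives MA at -70.50° from the x-axis; with |MA| = 19.2, A = (10.16, 4.281). Then |NA| = |A − N| = 11.02.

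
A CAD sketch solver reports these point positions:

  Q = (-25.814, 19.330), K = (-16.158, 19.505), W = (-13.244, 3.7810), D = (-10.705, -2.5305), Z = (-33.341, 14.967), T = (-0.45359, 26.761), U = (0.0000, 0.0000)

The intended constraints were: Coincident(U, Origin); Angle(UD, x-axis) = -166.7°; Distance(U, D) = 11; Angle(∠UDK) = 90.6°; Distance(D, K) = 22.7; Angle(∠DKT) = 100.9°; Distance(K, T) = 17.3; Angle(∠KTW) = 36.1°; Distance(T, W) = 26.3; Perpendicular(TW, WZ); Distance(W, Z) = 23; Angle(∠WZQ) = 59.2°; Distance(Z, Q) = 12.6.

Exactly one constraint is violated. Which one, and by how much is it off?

Distance(Z, Q) = 12.6 — off by 3.90.

U = (0.00, 0.00) ✓; UD at -166.7° ✓; |UD| = 11.00 ✓; ∠UDK = 90.60° ✓; |DK| = 22.70 ✓; ∠DKT = 100.9° ✓; |KT| = 17.30 ✓; ∠KTW = 36.10° ✓; |TW| = 26.30 ✓; ∠(TW, WZ) = 90.00° ✓; |WZ| = 23.00 ✓; ∠WZQ = 59.20° ✓; |ZQ| = 8.700 ✗.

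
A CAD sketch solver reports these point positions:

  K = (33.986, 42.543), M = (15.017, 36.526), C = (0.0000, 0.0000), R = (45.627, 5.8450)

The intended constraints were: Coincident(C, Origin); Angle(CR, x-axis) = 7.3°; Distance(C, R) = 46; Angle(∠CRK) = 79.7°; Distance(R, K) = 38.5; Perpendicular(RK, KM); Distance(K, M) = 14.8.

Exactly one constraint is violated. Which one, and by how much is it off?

Distance(K, M) = 14.8 — off by 5.10.

C = (0.00, 0.00) ✓; CR at 7.300° ✓; |CR| = 46.00 ✓; ∠CRK = 79.70° ✓; |RK| = 38.50 ✓; ∠(RK, KM) = 90.00° ✓; |KM| = 19.90 ✗.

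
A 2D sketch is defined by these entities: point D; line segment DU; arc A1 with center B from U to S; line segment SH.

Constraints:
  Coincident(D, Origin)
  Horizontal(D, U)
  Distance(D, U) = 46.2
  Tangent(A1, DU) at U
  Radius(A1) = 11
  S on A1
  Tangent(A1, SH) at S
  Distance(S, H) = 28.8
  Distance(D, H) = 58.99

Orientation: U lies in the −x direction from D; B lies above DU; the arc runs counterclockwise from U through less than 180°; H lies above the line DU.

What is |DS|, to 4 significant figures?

37.94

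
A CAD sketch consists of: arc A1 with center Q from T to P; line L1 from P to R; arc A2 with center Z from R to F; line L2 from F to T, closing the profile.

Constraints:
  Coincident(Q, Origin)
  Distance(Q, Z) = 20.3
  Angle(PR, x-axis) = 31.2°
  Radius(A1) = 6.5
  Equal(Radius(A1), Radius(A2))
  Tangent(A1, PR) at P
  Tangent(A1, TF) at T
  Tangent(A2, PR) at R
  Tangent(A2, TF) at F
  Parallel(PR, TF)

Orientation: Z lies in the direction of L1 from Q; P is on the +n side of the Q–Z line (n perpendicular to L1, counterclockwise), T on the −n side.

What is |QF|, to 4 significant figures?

21.32

Tangency of A1 to both parallel lines with radius 6.5 puts P and T at Q ± 6.5·n: P = (-3.367, 5.560), T = (3.367, -5.560). Equal radii place R and F the same way about Z: R = Z + 6.5·n = (14.00, 16.08), F = Z − 6.5·n = (20.73, 4.956). Then |QF| = |F − Q| = 21.32.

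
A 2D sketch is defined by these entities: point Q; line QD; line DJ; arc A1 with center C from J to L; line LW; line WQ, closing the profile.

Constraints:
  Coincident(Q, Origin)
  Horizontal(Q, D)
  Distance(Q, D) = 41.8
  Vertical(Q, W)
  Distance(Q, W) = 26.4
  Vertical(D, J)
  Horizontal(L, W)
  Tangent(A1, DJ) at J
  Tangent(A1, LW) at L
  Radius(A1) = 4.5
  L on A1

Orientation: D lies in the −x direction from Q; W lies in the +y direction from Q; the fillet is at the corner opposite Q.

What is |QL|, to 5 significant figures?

45.697

The virtual corner opposite Q is at (-41.800, 26.400). Since A1 is tangent to DJ there, CJ ⟂ DJ and A1 meets LW tangentially, so CL is at right angles to LW, with radius 4.5, so the center C sits 4.5 in from both sides at C = (-37.300, 21.900). That places the tangent points at J = (-41.800, 21.900) on DJ and L = (-37.300, 26.400) on LW. Then |QL| = |L − Q| = 45.697.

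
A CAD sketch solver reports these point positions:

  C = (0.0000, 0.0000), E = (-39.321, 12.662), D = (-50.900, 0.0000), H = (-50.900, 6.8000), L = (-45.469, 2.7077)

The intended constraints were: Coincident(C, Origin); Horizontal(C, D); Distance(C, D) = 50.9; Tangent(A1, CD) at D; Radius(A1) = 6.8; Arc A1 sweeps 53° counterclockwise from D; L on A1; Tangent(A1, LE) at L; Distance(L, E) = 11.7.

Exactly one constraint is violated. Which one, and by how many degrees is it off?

Tangent(A1, LE) at L — off by 5.30°.

C = (0.00, 0.00) ✓; C.y = 0.00, D.y = 0.00 ✓; |CD| = 50.90 ✓; ∠(HD, DC) = 90.00° ✓; |HD| = 6.800 ✓; bearing(H→L) − bearing(H→D) = 53.00° ✓; |HL| = 6.800 ✓; ∠(HL, LE) = 84.70° ✗; |LE| = 11.70 ✓.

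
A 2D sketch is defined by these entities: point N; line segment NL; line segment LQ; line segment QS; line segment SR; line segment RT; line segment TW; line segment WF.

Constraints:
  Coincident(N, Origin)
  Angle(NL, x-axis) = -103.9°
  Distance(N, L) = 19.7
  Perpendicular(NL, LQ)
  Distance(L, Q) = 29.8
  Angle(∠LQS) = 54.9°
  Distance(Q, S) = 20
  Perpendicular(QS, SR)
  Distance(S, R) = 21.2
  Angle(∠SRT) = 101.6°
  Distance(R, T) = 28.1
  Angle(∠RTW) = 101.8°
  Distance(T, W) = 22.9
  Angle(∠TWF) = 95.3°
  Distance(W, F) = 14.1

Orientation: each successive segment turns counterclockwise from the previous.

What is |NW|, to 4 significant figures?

50.39

∠SRT = 101.6° gives RT at -80.40° from the x-axis; with |RT| = 28.1, T = (1.883, -43.01). ∠RTW = 101.8° gives TW at -2.200° from the x-axis; with |TW| = 22.9, W = (24.77, -43.89). Then |NW| = |W − N| = 50.39.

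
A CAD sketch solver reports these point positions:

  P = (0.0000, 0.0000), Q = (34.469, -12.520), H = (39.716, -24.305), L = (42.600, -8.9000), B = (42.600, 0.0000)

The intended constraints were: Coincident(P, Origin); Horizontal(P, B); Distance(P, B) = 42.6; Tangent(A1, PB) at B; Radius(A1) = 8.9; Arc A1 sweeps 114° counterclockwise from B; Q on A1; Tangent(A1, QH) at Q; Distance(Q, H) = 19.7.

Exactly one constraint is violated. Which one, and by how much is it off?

Distance(Q, H) = 19.7 — off by 6.80.

P = (0.00, 0.00) ✓; P.y = 0.00, B.y = 0.00 ✓; |PB| = 42.60 ✓; ∠(LB, BP) = 90.00° ✓; |LB| = 8.900 ✓; bearing(L→Q) − bearing(L→B) = 114.0° ✓; |LQ| = 8.900 ✓; ∠(LQ, QH) = 90.00° ✓; |QH| = 12.90 ✗.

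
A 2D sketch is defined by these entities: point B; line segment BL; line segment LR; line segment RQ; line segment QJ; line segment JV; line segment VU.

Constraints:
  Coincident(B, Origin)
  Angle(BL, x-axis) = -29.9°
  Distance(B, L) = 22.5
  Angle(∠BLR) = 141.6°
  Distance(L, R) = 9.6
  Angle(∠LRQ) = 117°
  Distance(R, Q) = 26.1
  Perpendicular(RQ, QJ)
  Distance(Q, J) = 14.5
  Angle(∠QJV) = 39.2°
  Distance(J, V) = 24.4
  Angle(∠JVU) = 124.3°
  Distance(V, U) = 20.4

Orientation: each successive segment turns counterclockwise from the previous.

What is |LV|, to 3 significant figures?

19.9

B is at the origin; BL runs at -29.9° with length 22.5, so L = (19.5, -11.2). ∠BLR = 141.6° gives LR at 8.50° from the x-axis; with |LR| = 9.6, R = (29.0, -9.80). ∠LRQ = 117.0° gives RQ at 71.5° from the x-axis; with |RQ| = 26.1, Q = (37.3, 15.0). The perpendicularity gives QJ at right angles to RQ, so QJ runs at 162°; with |QJ| = 14.5, J = (23.5, 19.6). ∠QJV = 39.2° gives JV at -57.7° from the x-axis; with |JV| = 24.4, V = (36.6, -1.07). Then |LV| = |V − L| = 19.9.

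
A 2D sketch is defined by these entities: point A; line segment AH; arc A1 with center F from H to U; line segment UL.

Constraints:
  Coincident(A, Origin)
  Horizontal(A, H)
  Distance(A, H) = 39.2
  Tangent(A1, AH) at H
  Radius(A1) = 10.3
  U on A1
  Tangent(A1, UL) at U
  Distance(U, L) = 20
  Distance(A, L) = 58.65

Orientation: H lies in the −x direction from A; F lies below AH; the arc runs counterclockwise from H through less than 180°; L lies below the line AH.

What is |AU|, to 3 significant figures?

50.4

Checks: |FU| = 10.30 ✓; ∠(FU, UL) = 90.00° ✓; |UL| = 20.00 ✓; |AL| = 58.65 ✓.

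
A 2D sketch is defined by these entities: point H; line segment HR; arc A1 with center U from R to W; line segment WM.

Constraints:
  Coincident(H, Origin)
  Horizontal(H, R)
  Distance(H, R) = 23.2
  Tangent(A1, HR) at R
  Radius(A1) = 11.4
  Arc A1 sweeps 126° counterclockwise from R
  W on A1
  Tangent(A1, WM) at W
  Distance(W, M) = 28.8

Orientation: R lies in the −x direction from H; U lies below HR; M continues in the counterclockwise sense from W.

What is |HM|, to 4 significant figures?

44.20

H is at the origin; HR is horizontal with |HR| = 23.2 and R on the −x side, so R = (-23.20, 0.000). Tangency of A1 to HR means the radius UR is perpendicular to HR, so U = R + (0, -11.4) = (-23.20, -11.40). On A1, R sits at bearing 90° from U; a 126° counterclockwise sweep puts W at bearing 216°, so W = U + 11.4·(cos 216°, sin 216°) = (-32.42, -18.10). Tangency of A1 to WM means the radius UW is perpendicular to WM, so WM runs along (−sin 216°, cos 216°); with |WM| = 28.8, M = (-15.49, -41.40). Then |HM| = |M − H| = 44.20.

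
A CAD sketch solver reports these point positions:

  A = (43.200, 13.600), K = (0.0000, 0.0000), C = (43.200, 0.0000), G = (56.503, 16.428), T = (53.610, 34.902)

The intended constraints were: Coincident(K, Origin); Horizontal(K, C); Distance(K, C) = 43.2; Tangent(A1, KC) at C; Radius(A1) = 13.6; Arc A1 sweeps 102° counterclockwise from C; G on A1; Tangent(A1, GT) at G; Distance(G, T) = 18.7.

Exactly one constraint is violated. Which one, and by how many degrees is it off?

Tangent(A1, GT) at G — off by 3.10°.

K = (0.00, 0.00) ✓; K.y = 0.00, C.y = 0.00 ✓; |KC| = 43.20 ✓; ∠(AC, CK) = 90.00° ✓; |AC| = 13.60 ✓; bearing(A→G) − bearing(A→C) = 102.0° ✓; |AG| = 13.60 ✓; ∠(AG, GT) = 93.10° ✗; |GT| = 18.70 ✓.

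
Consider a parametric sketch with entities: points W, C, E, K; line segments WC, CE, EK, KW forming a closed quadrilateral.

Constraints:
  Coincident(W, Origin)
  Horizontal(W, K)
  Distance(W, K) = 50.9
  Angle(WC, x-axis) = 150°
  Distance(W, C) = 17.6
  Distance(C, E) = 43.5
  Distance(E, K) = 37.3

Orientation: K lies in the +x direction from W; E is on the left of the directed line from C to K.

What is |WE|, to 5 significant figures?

36.040

W is at the origin; WK is horizontal with |WK| = 50.9 and K in +x, so K = (50.9, 0). WC runs at 150.0° with |WC| = 17.6, so C = (-15.242, 8.8000). E is determined by |CE| = 43.5 and |EK| = 37.3 together: it lies at the intersection of circle(C, 43.5) and circle(K, 37.3). With |CK| = 66.725, the foot of the radical line on CK is 37.116 from C and the perpendicular offset is √(43.5² − 37.116²) = 22.685. Taking the left-of-CK solution: E = (24.542, 26.392).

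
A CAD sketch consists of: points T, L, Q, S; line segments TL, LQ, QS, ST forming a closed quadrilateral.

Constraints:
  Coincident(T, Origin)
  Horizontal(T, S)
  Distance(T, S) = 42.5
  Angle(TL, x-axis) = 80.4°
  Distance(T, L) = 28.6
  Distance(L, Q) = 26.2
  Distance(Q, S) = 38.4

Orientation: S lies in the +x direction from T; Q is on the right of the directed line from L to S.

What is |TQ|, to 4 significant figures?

4.612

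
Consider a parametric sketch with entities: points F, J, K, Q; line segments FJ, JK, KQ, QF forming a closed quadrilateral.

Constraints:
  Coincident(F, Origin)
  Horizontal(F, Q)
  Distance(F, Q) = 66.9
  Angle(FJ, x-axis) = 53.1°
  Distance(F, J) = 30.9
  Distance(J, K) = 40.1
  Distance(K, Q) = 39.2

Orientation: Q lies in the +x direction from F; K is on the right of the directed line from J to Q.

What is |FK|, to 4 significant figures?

33.12

F is at the origin; FQ is horizontal with |FQ| = 66.9 and Q in +x, so Q = (66.9, 0). FJ runs at 53.1° with |FJ| = 30.9, so J = (18.55, 24.71). K is determined by |JK| = 40.1 and |KQ| = 39.2 together: it lies at the intersection of circle(J, 40.1) and circle(Q, 39.2). With |JQ| = 54.30, the foot of the radical line on JQ is 27.81 from J and the perpendicular offset is √(40.1² − 27.81²) = 28.89. Taking the right-of-JQ solution: K = (30.16, -13.67).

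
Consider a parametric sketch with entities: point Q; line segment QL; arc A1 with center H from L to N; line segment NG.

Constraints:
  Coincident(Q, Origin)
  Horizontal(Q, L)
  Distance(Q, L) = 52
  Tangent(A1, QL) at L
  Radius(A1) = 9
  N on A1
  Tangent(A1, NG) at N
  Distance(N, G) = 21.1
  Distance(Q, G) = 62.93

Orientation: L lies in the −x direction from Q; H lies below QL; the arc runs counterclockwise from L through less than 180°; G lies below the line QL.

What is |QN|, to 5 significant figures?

61.706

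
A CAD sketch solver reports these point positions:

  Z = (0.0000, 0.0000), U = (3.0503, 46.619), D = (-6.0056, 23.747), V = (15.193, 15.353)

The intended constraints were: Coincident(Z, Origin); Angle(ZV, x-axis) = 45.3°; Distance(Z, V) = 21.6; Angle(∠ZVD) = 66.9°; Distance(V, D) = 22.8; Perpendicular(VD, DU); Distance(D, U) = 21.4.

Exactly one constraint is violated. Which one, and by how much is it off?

Distance(D, U) = 21.4 — off by 3.20.

Z = (0.00, 0.00) ✓; ZV at 45.30° ✓; |ZV| = 21.60 ✓; ∠ZVD = 66.90° ✓; |VD| = 22.80 ✓; ∠(VD, DU) = 90.00° ✓; |DU| = 24.60 ✗.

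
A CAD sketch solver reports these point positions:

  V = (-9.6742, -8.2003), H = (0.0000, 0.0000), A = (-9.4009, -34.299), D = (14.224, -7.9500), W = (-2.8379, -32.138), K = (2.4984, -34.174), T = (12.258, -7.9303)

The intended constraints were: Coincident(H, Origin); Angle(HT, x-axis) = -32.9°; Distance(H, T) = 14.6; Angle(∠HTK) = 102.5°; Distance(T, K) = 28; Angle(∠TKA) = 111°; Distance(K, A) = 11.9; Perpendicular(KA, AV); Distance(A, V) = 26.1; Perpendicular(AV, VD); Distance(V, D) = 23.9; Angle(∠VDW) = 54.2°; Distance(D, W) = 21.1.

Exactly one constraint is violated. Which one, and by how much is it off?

Distance(D, W) = 21.1 — off by 8.50.

H = (0.00, 0.00) ✓; HT at -32.90° ✓; |HT| = 14.60 ✓; ∠HTK = 102.5° ✓; |TK| = 28.00 ✓; ∠TKA = 111.0° ✓; |KA| = 11.90 ✓; ∠(KA, AV) = 90.00° ✓; |AV| = 26.10 ✓; ∠(AV, VD) = 90.00° ✓; |VD| = 23.90 ✓; ∠VDW = 54.20° ✓; |DW| = 29.60 ✗.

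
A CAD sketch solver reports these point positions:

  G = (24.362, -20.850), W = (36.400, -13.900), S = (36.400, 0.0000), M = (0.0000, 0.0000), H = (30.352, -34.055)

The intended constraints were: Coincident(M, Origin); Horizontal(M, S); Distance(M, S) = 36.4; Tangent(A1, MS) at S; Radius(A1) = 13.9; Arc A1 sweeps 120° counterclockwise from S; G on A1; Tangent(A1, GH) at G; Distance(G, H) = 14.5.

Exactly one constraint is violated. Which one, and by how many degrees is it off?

Tangent(A1, GH) at G — off by 5.60°.

M = (0.00, 0.00) ✓; M.y = 0.00, S.y = 0.00 ✓; |MS| = 36.40 ✓; ∠(WS, SM) = 90.00° ✓; |WS| = 13.90 ✓; bearing(W→G) − bearing(W→S) = 120.0° ✓; |WG| = 13.90 ✓; ∠(WG, GH) = 95.60° ✗; |GH| = 14.50 ✓.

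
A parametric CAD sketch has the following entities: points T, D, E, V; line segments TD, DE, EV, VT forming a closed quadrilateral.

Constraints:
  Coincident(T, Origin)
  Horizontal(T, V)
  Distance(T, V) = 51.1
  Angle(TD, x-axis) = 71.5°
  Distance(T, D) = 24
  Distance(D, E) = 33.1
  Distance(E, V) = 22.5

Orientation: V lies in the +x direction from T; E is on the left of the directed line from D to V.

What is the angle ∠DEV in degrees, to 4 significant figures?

122.8°

T is at the origin; TV is horizontal with |TV| = 51.1 and V in +x, so V = (51.1, 0). TD runs at 71.5° with |TD| = 24.0, so D = (7.615, 22.76). E is determined by |DE| = 33.1 and |EV| = 22.5 together: it lies at the intersection of circle(D, 33.1) and circle(V, 22.5). With |DV| = 49.08, the foot of the radical line on DV is 30.54 from D and the perpendicular offset is √(33.1² − 30.54²) = 12.75. Taking the left-of-DV solution: E = (40.59, 19.90).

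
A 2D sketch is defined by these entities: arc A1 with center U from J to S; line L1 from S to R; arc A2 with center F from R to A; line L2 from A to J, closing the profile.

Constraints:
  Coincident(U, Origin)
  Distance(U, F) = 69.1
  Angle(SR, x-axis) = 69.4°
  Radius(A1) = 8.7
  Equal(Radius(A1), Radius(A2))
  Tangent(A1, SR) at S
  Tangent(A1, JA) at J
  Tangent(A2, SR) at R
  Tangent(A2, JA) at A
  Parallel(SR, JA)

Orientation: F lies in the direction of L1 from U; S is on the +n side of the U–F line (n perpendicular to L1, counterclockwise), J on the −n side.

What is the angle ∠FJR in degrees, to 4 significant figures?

6.958°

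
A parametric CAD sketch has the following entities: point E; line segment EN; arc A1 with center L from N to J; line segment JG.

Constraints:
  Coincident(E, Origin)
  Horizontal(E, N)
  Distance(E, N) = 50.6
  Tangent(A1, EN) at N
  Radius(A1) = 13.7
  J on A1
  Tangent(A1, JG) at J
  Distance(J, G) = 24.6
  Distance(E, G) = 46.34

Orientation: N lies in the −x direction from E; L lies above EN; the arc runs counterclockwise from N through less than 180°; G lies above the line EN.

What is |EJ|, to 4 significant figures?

38.72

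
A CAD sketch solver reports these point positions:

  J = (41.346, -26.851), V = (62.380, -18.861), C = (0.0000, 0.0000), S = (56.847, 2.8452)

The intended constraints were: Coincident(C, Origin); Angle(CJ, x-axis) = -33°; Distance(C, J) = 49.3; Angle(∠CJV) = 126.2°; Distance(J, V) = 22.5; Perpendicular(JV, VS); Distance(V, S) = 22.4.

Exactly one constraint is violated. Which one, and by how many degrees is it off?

Perpendicular(JV, VS) — off by 6.50°.

C = (0.00, 0.00) ✓; CJ at -33.00° ✓; |CJ| = 49.30 ✓; ∠CJV = 126.2° ✓; |JV| = 22.50 ✓; ∠(JV, VS) = 83.50° ✗; |VS| = 22.40 ✓.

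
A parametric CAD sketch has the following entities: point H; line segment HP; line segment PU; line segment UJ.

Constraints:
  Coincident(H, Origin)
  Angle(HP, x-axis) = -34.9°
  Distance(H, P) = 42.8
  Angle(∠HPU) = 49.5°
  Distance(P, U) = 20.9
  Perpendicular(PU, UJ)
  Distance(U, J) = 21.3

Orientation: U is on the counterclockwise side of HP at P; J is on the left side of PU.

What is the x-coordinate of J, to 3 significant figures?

11.9

H is at the origin; HP runs at -34.9° with length 42.8, so P = 42.8·(cos -34.9°, sin -34.9°) = (35.1, -24.5). ∠HPU = 49.5°, so PU runs at -34.9° + (180° − 49.5°) = 95.6° from the x-axis; with |PU| = 20.9, U = P + 20.9·(cos 95.6°, sin 95.6°) = (33.1, -3.69). The perpendicularity gives UJ at right angles to PU; with |UJ| = 21.3 on the left of PU, J = U + 21.3·(-0.995, -0.0976) = (11.9, -5.77). So J.x = 11.9.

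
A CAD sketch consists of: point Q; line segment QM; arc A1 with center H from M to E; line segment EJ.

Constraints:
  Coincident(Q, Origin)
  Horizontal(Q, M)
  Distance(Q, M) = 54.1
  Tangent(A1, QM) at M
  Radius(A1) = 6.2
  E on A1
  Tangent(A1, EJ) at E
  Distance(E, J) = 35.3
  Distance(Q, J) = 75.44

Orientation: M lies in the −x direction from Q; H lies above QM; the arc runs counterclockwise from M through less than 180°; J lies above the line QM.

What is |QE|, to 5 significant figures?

49.283

Q is at the origin; QM is horizontal with |QM| = 54.1 and M on the −x side, so M = (-54.100, 0.0000). The tangent condition forces HM to be normal to QM, so H = M + (0, 6.2) = (-54.100, 6.2000). Since HE ⟂ EJ (tangency), |HJ| = √(6.2² + 35.3²) = 35.840 regardless of where E sits on A1. So J lies on both circle(Q, 75.44) and circle(H, 35.840); the above-QM intersection is J = (-63.457, 40.797). E is the foot of the tangent from J: E = (-48.485, 8.8296).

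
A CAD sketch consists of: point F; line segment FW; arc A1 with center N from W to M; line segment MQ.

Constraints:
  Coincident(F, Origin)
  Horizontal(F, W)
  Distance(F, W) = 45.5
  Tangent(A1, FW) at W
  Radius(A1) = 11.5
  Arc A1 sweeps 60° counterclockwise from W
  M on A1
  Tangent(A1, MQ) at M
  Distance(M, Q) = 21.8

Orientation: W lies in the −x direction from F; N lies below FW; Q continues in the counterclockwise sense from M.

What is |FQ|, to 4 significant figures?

70.78

F is at the origin; FW is horizontal with |FW| = 45.5 and W on the −x side, so W = (-45.50, 0.000). Since A1 is tangent to FW there, NW ⟂ FW, so N = W + (0, -11.5) = (-45.50, -11.50). On A1, W sits at bearing 90° from N; a 60° counterclockwise sweep puts M at bearing 150°, so M = N + 11.5·(cos 150°, sin 150°) = (-55.46, -5.750). A1 meets MQ tangentially, so NM is at right angles to MQ, so MQ runs along (−sin 150°, cos 150°); with |MQ| = 21.8, Q = (-66.36, -24.63). Then |FQ| = |Q − F| = 70.78.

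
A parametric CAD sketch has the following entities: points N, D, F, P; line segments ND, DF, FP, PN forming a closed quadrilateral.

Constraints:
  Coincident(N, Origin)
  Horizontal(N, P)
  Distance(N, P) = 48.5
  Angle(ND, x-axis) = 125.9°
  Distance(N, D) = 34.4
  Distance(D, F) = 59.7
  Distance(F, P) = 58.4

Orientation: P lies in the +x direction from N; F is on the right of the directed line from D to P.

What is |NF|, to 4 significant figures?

29.13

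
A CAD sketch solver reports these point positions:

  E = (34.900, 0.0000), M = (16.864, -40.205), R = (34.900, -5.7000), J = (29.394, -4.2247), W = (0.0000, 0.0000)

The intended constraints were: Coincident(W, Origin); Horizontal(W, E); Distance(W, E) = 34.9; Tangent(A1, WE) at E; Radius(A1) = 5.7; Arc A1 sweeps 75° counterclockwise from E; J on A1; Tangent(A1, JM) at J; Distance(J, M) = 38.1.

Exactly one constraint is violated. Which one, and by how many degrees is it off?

Tangent(A1, JM) at J — off by 4.20°.

W = (0.00, 0.00) ✓; W.y = 0.00, E.y = 0.00 ✓; |WE| = 34.90 ✓; ∠(RE, EW) = 90.00° ✓; |RE| = 5.700 ✓; bearing(R→J) − bearing(R→E) = 75.00° ✓; |RJ| = 5.700 ✓; ∠(RJ, JM) = 94.20° ✗; |JM| = 38.10 ✓.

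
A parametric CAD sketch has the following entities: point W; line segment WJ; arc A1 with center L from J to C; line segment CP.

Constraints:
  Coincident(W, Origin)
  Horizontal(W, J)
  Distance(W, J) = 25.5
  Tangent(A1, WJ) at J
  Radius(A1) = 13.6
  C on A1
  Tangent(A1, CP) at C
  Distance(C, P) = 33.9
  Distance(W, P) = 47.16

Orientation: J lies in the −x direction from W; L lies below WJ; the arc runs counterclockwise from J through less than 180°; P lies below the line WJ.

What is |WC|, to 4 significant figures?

41.92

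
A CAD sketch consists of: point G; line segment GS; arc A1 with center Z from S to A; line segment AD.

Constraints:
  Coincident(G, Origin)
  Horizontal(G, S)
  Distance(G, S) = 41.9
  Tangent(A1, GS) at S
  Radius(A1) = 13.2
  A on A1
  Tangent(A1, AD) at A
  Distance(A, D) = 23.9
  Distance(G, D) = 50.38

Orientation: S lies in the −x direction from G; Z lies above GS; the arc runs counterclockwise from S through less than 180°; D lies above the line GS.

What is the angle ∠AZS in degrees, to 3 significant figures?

98.1°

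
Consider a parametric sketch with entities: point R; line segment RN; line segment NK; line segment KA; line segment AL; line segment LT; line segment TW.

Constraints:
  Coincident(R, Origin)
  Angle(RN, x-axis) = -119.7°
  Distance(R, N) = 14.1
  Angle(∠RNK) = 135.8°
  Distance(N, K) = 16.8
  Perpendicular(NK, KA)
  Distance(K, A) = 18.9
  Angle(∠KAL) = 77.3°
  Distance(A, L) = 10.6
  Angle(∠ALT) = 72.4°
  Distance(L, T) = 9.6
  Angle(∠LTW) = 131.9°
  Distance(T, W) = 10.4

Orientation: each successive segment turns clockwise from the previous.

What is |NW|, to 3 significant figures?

22.4

∠ALT = 72.4° gives LT at -104° from the x-axis; with |LT| = 9.6, T = (-20.1, -7.43). ∠LTW = 131.9° gives TW at -152° from the x-axis; with |TW| = 10.4, W = (-29.4, -12.3). Then |NW| = |W − N| = 22.4.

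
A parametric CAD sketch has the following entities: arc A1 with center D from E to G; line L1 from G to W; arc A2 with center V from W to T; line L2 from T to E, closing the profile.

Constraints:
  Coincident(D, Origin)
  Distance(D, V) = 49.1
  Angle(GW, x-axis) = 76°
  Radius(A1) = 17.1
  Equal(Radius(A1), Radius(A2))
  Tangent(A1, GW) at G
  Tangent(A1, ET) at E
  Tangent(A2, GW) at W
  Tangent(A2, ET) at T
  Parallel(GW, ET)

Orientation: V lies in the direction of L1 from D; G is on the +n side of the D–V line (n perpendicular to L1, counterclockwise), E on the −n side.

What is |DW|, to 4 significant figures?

51.99

The slot axis is L1's direction at 76.0°, so u = (cos 76.0°, sin 76.0°) = (0.2419, 0.9703) and n = (−sin 76.0°, cos 76.0°) = (-0.9703, 0.2419). D is at the origin and V lies 49.1 along u from D, so V = 49.1·u = (11.88, 47.64). Tangency of A1 to both parallel lines with radius 17.1 puts G and E at D ± 17.1·n: G = (-16.59, 4.137), E = (16.59, -4.137). Equal radii place W and T the same way about V: W = V + 17.1·n = (-4.714, 51.78), T = V − 17.1·n = (28.47, 43.50). Then |DW| = |W − D| = 51.99.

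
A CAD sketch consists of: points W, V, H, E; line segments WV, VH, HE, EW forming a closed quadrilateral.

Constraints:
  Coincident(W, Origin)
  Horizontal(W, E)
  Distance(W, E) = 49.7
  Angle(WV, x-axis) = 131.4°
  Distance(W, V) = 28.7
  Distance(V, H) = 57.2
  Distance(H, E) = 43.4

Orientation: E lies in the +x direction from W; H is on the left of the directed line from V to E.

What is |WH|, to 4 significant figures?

53.67

W is at the origin; WE is horizontal with |WE| = 49.7 and E in +x, so E = (49.7, 0). WV runs at 131.4° with |WV| = 28.7, so V = (-18.98, 21.53). H is determined by |VH| = 57.2 and |HE| = 43.4 together: it lies at the intersection of circle(V, 57.2) and circle(E, 43.4). With |VE| = 71.97, the foot of the radical line on VE is 45.63 from V and the perpendicular offset is √(57.2² − 45.63²) = 34.49. Taking the left-of-VE solution: H = (34.88, 40.79).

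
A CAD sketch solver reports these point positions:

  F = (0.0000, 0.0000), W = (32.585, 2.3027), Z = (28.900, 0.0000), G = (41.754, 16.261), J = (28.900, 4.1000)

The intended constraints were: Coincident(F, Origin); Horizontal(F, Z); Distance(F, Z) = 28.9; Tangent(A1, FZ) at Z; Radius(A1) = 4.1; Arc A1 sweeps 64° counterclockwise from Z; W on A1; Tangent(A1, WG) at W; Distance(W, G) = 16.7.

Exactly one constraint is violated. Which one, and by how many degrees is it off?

Tangent(A1, WG) at W — off by 7.30°.

F = (0.00, 0.00) ✓; F.y = 0.00, Z.y = 0.00 ✓; |FZ| = 28.90 ✓; ∠(JZ, ZF) = 90.00° ✓; |JZ| = 4.100 ✓; bearing(J→W) − bearing(J→Z) = 64.00° ✓; |JW| = 4.100 ✓; ∠(JW, WG) = 97.30° ✗; |WG| = 16.70 ✓.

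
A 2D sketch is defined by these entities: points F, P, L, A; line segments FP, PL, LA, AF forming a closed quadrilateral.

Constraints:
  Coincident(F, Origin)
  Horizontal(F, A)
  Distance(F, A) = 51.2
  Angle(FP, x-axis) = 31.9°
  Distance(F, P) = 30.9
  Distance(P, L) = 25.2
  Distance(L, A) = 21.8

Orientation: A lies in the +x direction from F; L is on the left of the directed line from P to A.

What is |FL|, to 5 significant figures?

55.309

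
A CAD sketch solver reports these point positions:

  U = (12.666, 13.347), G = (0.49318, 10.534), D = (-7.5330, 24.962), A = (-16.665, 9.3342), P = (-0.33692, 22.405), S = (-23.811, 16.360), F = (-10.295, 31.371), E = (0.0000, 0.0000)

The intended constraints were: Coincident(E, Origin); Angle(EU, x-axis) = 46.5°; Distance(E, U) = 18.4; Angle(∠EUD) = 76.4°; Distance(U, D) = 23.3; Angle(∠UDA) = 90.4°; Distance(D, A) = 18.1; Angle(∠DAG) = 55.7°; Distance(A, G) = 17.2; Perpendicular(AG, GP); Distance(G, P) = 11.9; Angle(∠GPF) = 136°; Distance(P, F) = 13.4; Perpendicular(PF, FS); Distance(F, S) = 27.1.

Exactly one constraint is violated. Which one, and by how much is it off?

Distance(F, S) = 27.1 — off by 6.90.

E = (0.00, 0.00) ✓; EU at 46.50° ✓; |EU| = 18.40 ✓; ∠EUD = 76.40° ✓; |UD| = 23.30 ✓; ∠UDA = 90.40° ✓; |DA| = 18.10 ✓; ∠DAG = 55.70° ✓; |AG| = 17.20 ✓; ∠(AG, GP) = 90.00° ✓; |GP| = 11.90 ✓; ∠GPF = 136.0° ✓; |PF| = 13.40 ✓; ∠(PF, FS) = 90.00° ✓; |FS| = 20.20 ✗.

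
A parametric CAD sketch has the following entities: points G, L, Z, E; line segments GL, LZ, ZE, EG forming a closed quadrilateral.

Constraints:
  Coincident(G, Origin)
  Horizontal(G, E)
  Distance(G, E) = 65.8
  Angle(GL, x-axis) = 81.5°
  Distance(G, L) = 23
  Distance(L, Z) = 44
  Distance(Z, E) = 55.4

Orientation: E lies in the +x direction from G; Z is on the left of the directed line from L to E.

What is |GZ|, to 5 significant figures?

62.290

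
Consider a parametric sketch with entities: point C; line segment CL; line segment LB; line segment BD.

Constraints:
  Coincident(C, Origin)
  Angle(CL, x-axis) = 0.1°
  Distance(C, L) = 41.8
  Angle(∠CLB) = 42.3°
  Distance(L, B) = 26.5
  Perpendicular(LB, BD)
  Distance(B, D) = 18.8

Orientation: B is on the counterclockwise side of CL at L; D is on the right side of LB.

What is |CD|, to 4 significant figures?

47.14

C is at the origin; CL runs at 0.1° with length 41.8, so L = 41.8·(cos 0.1°, sin 0.1°) = (41.80, 0.07295). ∠CLB = 42.3°, so LB runs at 0.1° + (180° − 42.3°) = 137.8° from the x-axis; with |LB| = 26.5, B = L + 26.5·(cos 137.8°, sin 137.8°) = (22.17, 17.87). The perpendicularity gives BD at right angles to LB; with |BD| = 18.8 on the right of LB, D = B + 18.8·(0.6717, 0.7408) = (34.80, 31.80). Then |CD| = |D − C| = 47.14.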